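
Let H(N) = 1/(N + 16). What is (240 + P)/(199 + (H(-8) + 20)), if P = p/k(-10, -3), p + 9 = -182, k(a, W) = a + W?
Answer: 26488/22789 ≈ 1.1623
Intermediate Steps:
H(N) = 1/(16 + N)
k(a, W) = W + a
p = -191 (p = -9 - 182 = -191)
P = 191/13 (P = -191/(-3 - 10) = -191/(-13) = -191*(-1/13) = 191/13 ≈ 14.692)
(240 + P)/(199 + (H(-8) + 20)) = (240 + 191/13)/(199 + (1/(16 - 8) + 20)) = 3311/(13*(199 + (1/8 + 20))) = 3311/(13*(199 + 161/8)) = 3311/(13*(1753/8)) = (3311/13)*(8/1753) = 26488/22789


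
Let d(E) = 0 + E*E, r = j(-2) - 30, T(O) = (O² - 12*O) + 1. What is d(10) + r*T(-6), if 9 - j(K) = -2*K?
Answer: -2625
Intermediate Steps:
j(K) = 9 + 2*K (j(K) = 9 - (-2)*K = 9 + 2*K)
T(O) = 1 + O² - 12*O
r = -25 (r = (9 + 2*(-2)) - 30 = (9 - 4) - 30 = 5 - 30 = -25)
d(E) = E² (d(E) = 0 + E² = E²)
d(10) + r*T(-6) = 10² - 25*(1 + (-6)² - 12*(-6)) = 100 - 25*(1 + 36 + 72) = 100 - 25*109 = 100 - 2725 = -2625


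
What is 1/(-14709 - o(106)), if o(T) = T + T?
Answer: -1/14921 ≈ -6.7020e-5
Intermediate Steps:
o(T) = 2*T
1/(-14709 - o(106)) = 1/(-14709 - 2*106) = 1/(-14709 - 1*212) = 1/(-14709 - 212) = 1/(-14921) = -1/14921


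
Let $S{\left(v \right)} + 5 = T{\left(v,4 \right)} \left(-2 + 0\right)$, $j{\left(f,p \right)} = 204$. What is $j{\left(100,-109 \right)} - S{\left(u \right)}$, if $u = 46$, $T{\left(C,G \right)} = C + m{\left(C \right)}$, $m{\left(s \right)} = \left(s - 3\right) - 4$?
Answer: $379$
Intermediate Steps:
$m{\left(s \right)} = -7 + s$ ($m{\left(s \right)} = \left(-3 + s\right) - 4 = -7 + s$)
$T{\left(C,G \right)} = -7 + 2 C$ ($T{\left(C,G \right)} = C + \left(-7 + C\right) = -7 + 2 C$)
$S{\left(v \right)} = 9 - 4 v$ ($S{\left(v \right)} = -5 + \left(-7 + 2 v\right) \left(-2 + 0\right) = -5 + \left(-7 + 2 v\right) \left(-2\right) = -5 - \left(-14 + 4 v\right) = 9 - 4 v$)
$j{\left(100,-109 \right)} - S{\left(u \right)} = 204 - \left(9 - 184\right) = 204 - -175 = 204 + 175 = 379$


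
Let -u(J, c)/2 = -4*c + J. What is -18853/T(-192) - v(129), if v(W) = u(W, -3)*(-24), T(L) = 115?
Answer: -797173/115 ≈ -6931.9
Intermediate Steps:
u(J, c) = -2*J + 8*c (u(J, c) = -2*(-4*c + J) = -2*(J - 4*c) = -2*J + 8*c)
v(W) = 576 + 48*W (v(W) = (-2*W + 8*(-3))*(-24) = (-2*W - 24)*(-24) = (-24 - 2*W)*(-24) = 576 + 48*W)
-18853/T(-192) - v(129) = -18853/115 - (576 + 48*129) = -18853*1/115 - (576 + 6192) = -18853/115 - 1*6768 = -18853/115 - 6768 = -797173/115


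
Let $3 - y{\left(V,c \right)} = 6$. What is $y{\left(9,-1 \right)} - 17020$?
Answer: $-17023$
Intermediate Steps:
$y{\left(V,c \right)} = -3$ ($y{\left(V,c \right)} = 3 - 6 = -3$)
$y{\left(9,-1 \right)} - 17020 = -3 - 17020 = -17023$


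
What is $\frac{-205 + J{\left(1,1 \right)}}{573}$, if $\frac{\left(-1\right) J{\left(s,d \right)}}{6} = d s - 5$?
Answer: $- \frac{181}{573} \approx -0.31588$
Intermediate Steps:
$J{\left(s,d \right)} = 30 - 6 d s$ ($J{\left(s,d \right)} = - 6 \left(d s - 5\right) = - 6 \left(-5 + d s\right) = 30 - 6 d s$)
$\frac{-205 + J{\left(1,1 \right)}}{573} = \frac{-205 + \left(30 - 6 \cdot 1\right)}{573} = \left(-205 + \left(30 - 6\right)\right) \frac{1}{573} = \left(-205 + 24\right) \frac{1}{573} = \left(-181\right) \frac{1}{573} = - \frac{181}{573}$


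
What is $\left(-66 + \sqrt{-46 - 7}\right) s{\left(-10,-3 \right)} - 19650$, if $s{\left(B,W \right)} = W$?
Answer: $-19452 - 3 i \sqrt{53} \approx -19452.0 - 21.84 i$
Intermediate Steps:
$\left(-66 + \sqrt{-46 - 7}\right) s{\left(-10,-3 \right)} - 19650 = \left(-66 + \sqrt{-46 - 7}\right) \left(-3\right) - 19650 = \left(-66 + \sqrt{-53}\right) \left(-3\right) - 19650 = \left(-66 + i \sqrt{53}\right) \left(-3\right) - 19650 = \left(198 - 3 i \sqrt{53}\right) - 19650 = -19452 - 3 i \sqrt{53}$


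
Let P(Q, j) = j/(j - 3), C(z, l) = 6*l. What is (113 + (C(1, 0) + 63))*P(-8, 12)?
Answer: 704/3 ≈ 234.67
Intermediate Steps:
P(Q, j) = j/(-3 + j)
(113 + (C(1, 0) + 63))*P(-8, 12) = (113 + (6*0 + 63))*(12/(-3 + 12)) = (113 + (0 + 63))*(12/9) = (113 + 63)*(12*(⅑)) = 176*(4/3) = 704/3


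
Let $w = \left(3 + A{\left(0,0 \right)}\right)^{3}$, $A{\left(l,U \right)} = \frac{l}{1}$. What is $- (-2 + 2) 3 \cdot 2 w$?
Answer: $0$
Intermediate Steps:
$A{\left(l,U \right)} = l$ ($A{\left(l,U \right)} = l 1 = l$)
$w = 27$ ($w = \left(3 + 0\right)^{3} = 3^{3} = 27$)
$- (-2 + 2) 3 \cdot 2 w = - (-2 + 2) 3 \cdot 2 \cdot 27 = \left(-1\right) 0 \cdot 3 \cdot 54 = 0 \cdot 3 \cdot 54 = 0 \cdot 54 = 0$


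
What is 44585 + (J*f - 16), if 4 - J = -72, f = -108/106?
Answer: 2358053/53 ≈ 44492.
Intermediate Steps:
f = -54/53 (f = -108*1/106 = -54/53 ≈ -1.0189)
J = 76 (J = 4 - 1*(-72) = 4 + 72 = 76)
44585 + (J*f - 16) = 44585 + (76*(-54/53) - 16) = 44585 + (-4104/53 - 16) = 44585 - 4952/53 = 2358053/53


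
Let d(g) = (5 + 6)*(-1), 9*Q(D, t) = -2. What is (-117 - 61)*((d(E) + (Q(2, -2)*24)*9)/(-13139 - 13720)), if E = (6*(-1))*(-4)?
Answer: -10502/26859 ≈ -0.39101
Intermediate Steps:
Q(D, t) = -2/9 (Q(D, t) = (⅑)*(-2) = -2/9)
E = 24 (E = -6*(-4) = 24)
d(g) = -11 (d(g) = 11*(-1) = -11)
(-117 - 61)*((d(E) + (Q(2, -2)*24)*9)/(-13139 - 13720)) = (-117 - 61)*((-11 - 2/9*24*9)/(-13139 - 13720)) = -178*(-11 - 16/3*9)/(-26859) = -178*(-11 - 48)*(-1)/26859 = -(-10502)*(-1)/26859 = -178*59/26859 = -10502/26859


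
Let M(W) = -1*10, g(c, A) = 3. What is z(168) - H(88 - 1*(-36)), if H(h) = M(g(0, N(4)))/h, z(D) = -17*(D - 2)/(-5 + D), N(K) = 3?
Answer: -174149/10106 ≈ -17.232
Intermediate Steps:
M(W) = -10
z(D) = -17*(-2 + D)/(-5 + D)
H(h) = -10/h
z(168) - H(88 - 1*(-36)) = 17*(2 - 1*168)/(-5 + 168) - (-10)/(88 - 1*(-36)) = 17*(2 - 168)/163 - (-10)/(88 + 36) = 17*(1/163)*(-166) - (-10)/124 = -2822/163 - (-10)/124 = -2822/163 - 1*(-5/62) = -2822/163 + 5/62 = -174149/10106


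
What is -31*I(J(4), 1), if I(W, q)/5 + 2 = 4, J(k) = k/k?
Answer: -310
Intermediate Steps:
J(k) = 1
I(W, q) = 10 (I(W, q) = -10 + 5*4 = -10 + 20 = 10)
-31*I(J(4), 1) = -31*10 = -310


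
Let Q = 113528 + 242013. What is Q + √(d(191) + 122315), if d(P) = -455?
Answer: 355541 + 6*√3385 ≈ 3.5589e+5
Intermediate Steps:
Q = 355541
Q + √(d(191) + 122315) = 355541 + √(-455 + 122315) = 355541 + √121860 = 355541 + 6*√3385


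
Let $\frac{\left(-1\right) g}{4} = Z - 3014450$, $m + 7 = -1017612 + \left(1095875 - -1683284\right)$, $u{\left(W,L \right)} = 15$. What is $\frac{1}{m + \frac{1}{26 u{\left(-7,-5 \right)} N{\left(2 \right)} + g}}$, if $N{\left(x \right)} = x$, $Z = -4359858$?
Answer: $\frac{29498012}{51961928058481} \approx 5.6768 \cdot 10^{-7}$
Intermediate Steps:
$m = 1761540$ ($m = -7 + \left(-1017612 + \left(1095875 - -1683284\right)\right) = -7 + \left(-1017612 + \left(1095875 + 1683284\right)\right) = -7 + \left(-1017612 + 2779159\right) = -7 + 1761547 = 1761540$)
$g = 29497232$ ($g = - 4 \left(-4359858 - 3014450\right) = \left(-4\right) \left(-7374308\right) = 29497232$)
$\frac{1}{m + \frac{1}{26 u{\left(-7,-5 \right)} N{\left(2 \right)} + g}} = \frac{1}{1761540 + \frac{1}{26 \cdot 15 \cdot 2 + 29497232}} = \frac{1}{1761540 + \frac{1}{390 \cdot 2 + 29497232}} = \frac{1}{1761540 + \frac{1}{780 + 29497232}} = \frac{1}{1761540 + \frac{1}{29498012}} = \frac{1}{\frac{51961928058481}{29498012}} = \frac{29498012}{51961928058481}$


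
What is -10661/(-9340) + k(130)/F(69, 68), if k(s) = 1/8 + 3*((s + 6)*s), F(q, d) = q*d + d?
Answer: 218456451/17783360 ≈ 12.284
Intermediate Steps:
F(q, d) = d + d*q (F(q, d) = d*q + d = d + d*q)
k(s) = ⅛ + 3*s*(6 + s) (k(s) = ⅛ + 3*((6 + s)*s) = ⅛ + 3*(s*(6 + s)) = ⅛ + 3*s*(6 + s))
-10661/(-9340) + k(130)/F(69, 68) = -10661/(-9340) + (⅛ + 3*130² + 18*130)/((68*(1 + 69))) = -10661*(-1/9340) + (⅛ + 3*16900 + 2340)/((68*70)) = 10661/9340 + (⅛ + 50700 + 2340)/4760 = 10661/9340 + (424321/8)*(1/4760) = 10661/9340 + 424321/38080 = 218456451/17783360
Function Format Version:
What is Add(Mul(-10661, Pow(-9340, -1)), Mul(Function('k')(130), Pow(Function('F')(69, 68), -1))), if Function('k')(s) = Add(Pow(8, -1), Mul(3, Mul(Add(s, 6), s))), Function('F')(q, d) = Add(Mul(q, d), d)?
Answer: Rational(218456451, 17783360) ≈ 12.284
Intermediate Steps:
Function('F')(q, d) = Add(d, Mul(d, q)) (Function('F')(q, d) = Add(Mul(d, q), d) = Add(d, Mul(d, q)))
Function('k')(s) = Add(Rational(1, 8), Mul(3, s, Add(6, s))) (Function('k')(s) = Add(Rational(1, 8), Mul(3, Mul(Add(6, s), s))) = Add(Rational(1, 8), Mul(3, Mul(s, Add(6, s)))) = Add(Rational(1, 8), Mul(3, s, Add(6, s))))
Add(Mul(-10661, Pow(-9340, -1)), Mul(Function('k')(130), Pow(Function('F')(69, 68), -1))) = Add(Mul(-10661, Pow(-9340, -1)), Mul(Add(Rational(1, 8), Mul(3, Pow(130, 2)), Mul(18, 130)), Pow(Mul(68, Add(1, 69)), -1))) = Add(Mul(-10661, Rational(-1, 9340)), Mul(Add(Rational(1, 8), Mul(3, 16900), 2340), Pow(Mul(68, 70), -1))) = Add(Rational(10661, 9340), Mul(Add(Rational(1, 8), 50700, 2340), Pow(4760, -1))) = Add(Rational(10661, 9340), Mul(Rational(424321, 8), Rational(1, 4760))) = Add(Rational(10661, 9340), Rational(424321, 38080)) = Rational(218456451, 17783360)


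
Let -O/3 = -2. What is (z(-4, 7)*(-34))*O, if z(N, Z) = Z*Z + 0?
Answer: -9996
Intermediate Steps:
O = 6 (O = -3*(-2) = 6)
z(N, Z) = Z² (z(N, Z) = Z² + 0 = Z²)
(z(-4, 7)*(-34))*O = (7²*(-34))*6 = (49*(-34))*6 = -1666*6 = -9996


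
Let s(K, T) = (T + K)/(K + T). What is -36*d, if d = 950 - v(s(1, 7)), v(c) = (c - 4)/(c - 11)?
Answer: -170946/5 ≈ -34189.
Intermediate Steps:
s(K, T) = 1 (s(K, T) = (K + T)/(K + T) = 1)
v(c) = (-4 + c)/(-11 + c)
d = 9497/10 (d = 950 - (-4 + 1)/(-11 + 1) = 950 - (-3)/(-10) = 950 - (-1)*(-3)/10 = 950 - 1*3/10 = 950 - 3/10 = 9497/10 ≈ 949.70)
-36*d = -36*9497/10 = -170946/5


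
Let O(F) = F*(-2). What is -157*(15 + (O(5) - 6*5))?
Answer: 3925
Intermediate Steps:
O(F) = -2*F
-157*(15 + (O(5) - 6*5)) = -157*(15 + (-2*5 - 6*5)) = -157*(15 + (-10 - 30)) = -157*(15 - 40) = -157*(-25) = 3925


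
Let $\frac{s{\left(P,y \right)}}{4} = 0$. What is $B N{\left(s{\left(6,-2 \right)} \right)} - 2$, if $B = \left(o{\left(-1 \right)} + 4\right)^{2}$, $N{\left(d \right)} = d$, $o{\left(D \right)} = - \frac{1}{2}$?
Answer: $-2$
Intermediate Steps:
$s{\left(P,y \right)} = 0$ ($s{\left(P,y \right)} = 4 \cdot 0 = 0$)
$o{\left(D \right)} = - \frac{1}{2}$ ($o{\left(D \right)} = \left(-1\right) \frac{1}{2} = - \frac{1}{2}$)
$B = \frac{49}{4}$ ($B = \left(- \frac{1}{2} + 4\right)^{2} = \left(\frac{7}{2}\right)^{2} = \frac{49}{4} \approx 12.25$)
$B N{\left(s{\left(6,-2 \right)} \right)} - 2 = \frac{49}{4} \cdot 0 - 2 = 0 - 2 = -2$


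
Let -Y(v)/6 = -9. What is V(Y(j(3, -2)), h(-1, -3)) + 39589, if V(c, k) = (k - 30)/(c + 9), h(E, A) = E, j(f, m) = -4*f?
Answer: 2494076/63 ≈ 39589.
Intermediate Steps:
Y(v) = 54 (Y(v) = -6*(-9) = 54)
V(c, k) = (-30 + k)/(9 + c)
V(Y(j(3, -2)), h(-1, -3)) + 39589 = (-30 - 1)/(9 + 54) + 39589 = -31/63 + 39589 = 2494076/63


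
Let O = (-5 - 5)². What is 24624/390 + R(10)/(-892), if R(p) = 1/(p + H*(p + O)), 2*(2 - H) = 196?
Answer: 7724220493/122337800 ≈ 63.138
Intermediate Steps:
H = -96 (H = 2 - ½*196 = 2 - 98 = -96)
O = 100 (O = (-10)² = 100)
R(p) = 1/(-9600 - 95*p) (R(p) = 1/(p - 96*(p + 100)) = 1/(p - 96*(100 + p)) = 1/(p + (-9600 - 96*p)) = 1/(-9600 - 95*p))
24624/390 + R(10)/(-892) = 24624/390 - 1/(9600 + 95*10)/(-892) = 24624*(1/390) - 1/(9600 + 950)*(-1/892) = 4104/65 - 1/10550*(-1/892) = 4104/65 + 1/9410600 = 7724220493/122337800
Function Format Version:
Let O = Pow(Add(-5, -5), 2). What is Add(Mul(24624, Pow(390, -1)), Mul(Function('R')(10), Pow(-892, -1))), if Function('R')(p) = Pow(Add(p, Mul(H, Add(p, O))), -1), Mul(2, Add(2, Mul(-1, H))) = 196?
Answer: Rational(7724220493, 122337800) ≈ 63.138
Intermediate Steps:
H = -96 (H = Add(2, Mul(Rational(-1, 2), 196)) = Add(2, -98) = -96)
O = 100 (O = Pow(-10, 2) = 100)
Function('R')(p) = Pow(Add(-9600, Mul(-95, p)), -1) (Function('R')(p) = Pow(Add(p, Mul(-96, Add(p, 100))), -1) = Pow(Add(p, Mul(-96, Add(100, p))), -1) = Pow(Add(p, Add(-9600, Mul(-96, p))), -1) = Pow(Add(-9600, Mul(-95, p)), -1))
Add(Mul(24624, Pow(390, -1)), Mul(Function('R')(10), Pow(-892, -1))) = Add(Mul(24624, Pow(390, -1)), Mul(Mul(-1, Pow(Add(9600, Mul(95, 10)), -1)), Pow(-892, -1))) = Add(Mul(24624, Rational(1, 390)), Mul(Mul(-1, Pow(Add(9600, 950), -1)), Rational(-1, 892))) = Add(Rational(4104, 65), Mul(Mul(-1, Pow(10550, -1)), Rational(-1, 892))) = Add(Rational(4104, 65), Mul(Mul(-1, Rational(1, 10550)), Rational(-1, 892))) = Add(Rational(4104, 65), Mul(Rational(-1, 10550), Rational(-1, 892))) = Add(Rational(4104, 65), Rational(1, 9410600)) = Rational(7724220493, 122337800)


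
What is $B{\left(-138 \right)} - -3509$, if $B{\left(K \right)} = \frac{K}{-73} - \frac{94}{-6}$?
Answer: $\frac{772316}{219} \approx 3526.6$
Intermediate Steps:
$B{\left(K \right)} = \frac{47}{3} - \frac{K}{73}$ ($B{\left(K \right)} = K \left(- \frac{1}{73}\right) - - \frac{47}{3} = - \frac{K}{73} + \frac{47}{3} = \frac{47}{3} - \frac{K}{73}$)
$B{\left(-138 \right)} - -3509 = \left(\frac{47}{3} - - \frac{138}{73}\right) - -3509 = \left(\frac{47}{3} + \frac{138}{73}\right) + 3509 = \frac{3845}{219} + 3509 = \frac{772316}{219}$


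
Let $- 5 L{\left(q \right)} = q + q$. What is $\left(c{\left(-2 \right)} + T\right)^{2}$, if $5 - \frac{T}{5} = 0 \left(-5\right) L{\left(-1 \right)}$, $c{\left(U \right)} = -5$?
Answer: $400$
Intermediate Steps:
$L{\left(q \right)} = - \frac{2 q}{5}$ ($L{\left(q \right)} = - \frac{q + q}{5} = - \frac{2 q}{5}$)
$T = 25$ ($T = 25 - 5 \cdot 0 \left(-5\right) \left(\left(- \frac{2}{5}\right) \left(-1\right)\right) = 25 - 5 \cdot 0 \cdot \frac{2}{5} = 25 - 0 = 25 + 0 = 25$)
$\left(c{\left(-2 \right)} + T\right)^{2} = \left(-5 + 25\right)^{2} = 20^{2} = 400$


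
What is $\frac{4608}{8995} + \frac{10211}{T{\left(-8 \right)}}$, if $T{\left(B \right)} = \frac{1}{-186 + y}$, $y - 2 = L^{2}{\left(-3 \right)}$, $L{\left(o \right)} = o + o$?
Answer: $- \frac{13593491252}{8995} \approx -1.5112 \cdot 10^{6}$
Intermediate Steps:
$L{\left(o \right)} = 2 o$
$y = 38$ ($y = 2 + \left(2 \left(-3\right)\right)^{2} = 2 + \left(-6\right)^{2} = 2 + 36 = 38$)
$T{\left(B \right)} = - \frac{1}{148}$ ($T{\left(B \right)} = \frac{1}{-186 + 38} = \frac{1}{-148} = - \frac{1}{148}$)
$\frac{4608}{8995} + \frac{10211}{T{\left(-8 \right)}} = \frac{4608}{8995} + \frac{10211}{- \frac{1}{148}} = 4608 \cdot \frac{1}{8995} + 10211 \left(-148\right) = \frac{4608}{8995} - 1511228 = - \frac{13593491252}{8995}$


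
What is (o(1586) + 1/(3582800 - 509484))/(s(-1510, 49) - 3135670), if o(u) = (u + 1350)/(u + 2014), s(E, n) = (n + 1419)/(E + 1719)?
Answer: -117866325599/453174432244108200 ≈ -2.6009e-7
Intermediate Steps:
s(E, n) = (1419 + n)/(1719 + E)
o(u) = (1350 + u)/(2014 + u)
(o(1586) + 1/(3582800 - 509484))/(s(-1510, 49) - 3135670) = ((1350 + 1586)/(2014 + 1586) + 1/(3582800 - 509484))/((1419 + 49)/(1719 - 1510) - 3135670) = (2936/3600 + 1/3073316)/(1468/209 - 3135670) = ((1/3600)*2936 + 1/3073316)/((1/209)*1468 - 3135670) = (367/450 + 1/3073316)/(1468/209 - 3135670) = 563953711/(691496100*(-655353562/209)) = (563953711/691496100)*(-209/655353562) = -117866325599/453174432244108200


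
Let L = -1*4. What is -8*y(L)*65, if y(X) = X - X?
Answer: 0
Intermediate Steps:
L = -4
y(X) = 0
-8*y(L)*65 = -8*0*65 = 0*65 = 0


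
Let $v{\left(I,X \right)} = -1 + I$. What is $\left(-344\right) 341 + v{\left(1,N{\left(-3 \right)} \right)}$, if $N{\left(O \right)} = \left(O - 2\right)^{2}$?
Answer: $-117304$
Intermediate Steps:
$N{\left(O \right)} = \left(-2 + O\right)^{2}$
$\left(-344\right) 341 + v{\left(1,N{\left(-3 \right)} \right)} = \left(-344\right) 341 + \left(-1 + 1\right) = -117304 + 0 = -117304$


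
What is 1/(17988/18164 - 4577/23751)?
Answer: 107853291/86024090 ≈ 1.2538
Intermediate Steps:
1/(17988/18164 - 4577/23751) = 1/(17988*(1/18164) - 4577*1/23751) = 1/(4497/4541 - 4577/23751) = 1/(86024090/107853291) = 107853291/86024090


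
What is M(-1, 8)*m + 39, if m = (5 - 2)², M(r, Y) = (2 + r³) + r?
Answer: 39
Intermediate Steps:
M(r, Y) = 2 + r + r³
m = 9 (m = 3² = 9)
M(-1, 8)*m + 39 = (2 - 1 + (-1)³)*9 + 39 = (2 - 1 - 1)*9 + 39 = 0*9 + 39 = 0 + 39 = 39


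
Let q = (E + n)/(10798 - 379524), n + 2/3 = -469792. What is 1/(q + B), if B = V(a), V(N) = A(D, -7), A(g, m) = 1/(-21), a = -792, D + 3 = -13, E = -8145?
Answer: 2581082/3222655 ≈ 0.80092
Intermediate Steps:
D = -16 (D = -3 - 13 = -16)
n = -1409378/3 (n = -⅔ - 469792 = -1409378/3 ≈ -4.6979e+5)
A(g, m) = -1/21
V(N) = -1/21
B = -1/21 ≈ -0.047619
q = 1433813/1106178 (q = (-8145 - 1409378/3)/(10798 - 379524) = -1433813/3/(-368726) = -1433813/3*(-1/368726) = 1433813/1106178 ≈ 1.2962)
1/(q + B) = 1/(1433813/1106178 - 1/21) = 1/(3222655/2581082) = 2581082/3222655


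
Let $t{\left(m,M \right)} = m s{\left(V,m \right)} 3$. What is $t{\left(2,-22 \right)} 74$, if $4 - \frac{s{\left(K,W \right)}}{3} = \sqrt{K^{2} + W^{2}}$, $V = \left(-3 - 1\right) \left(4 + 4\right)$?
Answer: $5328 - 2664 \sqrt{257} \approx -37379.0$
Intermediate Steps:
$V = -32$ ($V = \left(-4\right) 8 = -32$)
$s{\left(K,W \right)} = 12 - 3 \sqrt{K^{2} + W^{2}}$
$t{\left(m,M \right)} = 3 m \left(12 - 3 \sqrt{1024 + m^{2}}\right)$ ($t{\left(m,M \right)} = m \left(12 - 3 \sqrt{\left(-32\right)^{2} + m^{2}}\right) 3 = m \left(12 - 3 \sqrt{1024 + m^{2}}\right) 3 = 3 m \left(12 - 3 \sqrt{1024 + m^{2}}\right)$)
$t{\left(2,-22 \right)} 74 = 9 \cdot 2 \left(4 - \sqrt{1024 + 2^{2}}\right) 74 = 9 \cdot 2 \left(4 - \sqrt{1024 + 4}\right) 74 = 9 \cdot 2 \left(4 - \sqrt{1028}\right) 74 = 9 \cdot 2 \left(4 - 2 \sqrt{257}\right) 74 = \left(72 - 36 \sqrt{257}\right) 74 = 5328 - 2664 \sqrt{257}$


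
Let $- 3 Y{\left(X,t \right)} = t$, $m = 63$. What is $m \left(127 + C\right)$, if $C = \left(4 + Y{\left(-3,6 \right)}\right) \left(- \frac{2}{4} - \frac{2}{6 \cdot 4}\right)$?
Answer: $\frac{15855}{2} \approx 7927.5$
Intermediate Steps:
$Y{\left(X,t \right)} = - \frac{t}{3}$
$C = - \frac{7}{6}$ ($C = \left(4 - 2\right) \left(- \frac{2}{4} - \frac{2}{6 \cdot 4}\right) = \left(4 - 2\right) \left(\left(-2\right) \frac{1}{4} - \frac{2}{24}\right) = 2 \left(- \frac{1}{2} - \frac{1}{12}\right) = 2 \left(- \frac{7}{12}\right) = - \frac{7}{6} \approx -1.1667$)
$m \left(127 + C\right) = 63 \left(127 - \frac{7}{6}\right) = 63 \cdot \frac{755}{6} = \frac{15855}{2}$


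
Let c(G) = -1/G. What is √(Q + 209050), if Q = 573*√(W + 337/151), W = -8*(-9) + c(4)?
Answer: √(19066196200 + 519138*√749715)/302 ≈ 462.58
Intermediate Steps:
W = 287/4 (W = -8*(-9) - 1/4 = 72 - 1*¼ = 72 - ¼ = 287/4 ≈ 71.750)
Q = 1719*√749715/302 (Q = 573*√(287/4 + 337/151) = 573*√(44685/604) = 573*(3*√749715/302) = 1719*√749715/302 ≈ 4928.5)
√(Q + 209050) = √(1719*√749715/302 + 209050) = √(209050 + 1719*√749715/302)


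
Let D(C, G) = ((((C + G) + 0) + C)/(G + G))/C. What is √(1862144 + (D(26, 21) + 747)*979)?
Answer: √773170537503/546 ≈ 1610.4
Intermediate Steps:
D(C, G) = (G + 2*C)/(2*C*G) (D(C, G) = (((C + G) + C)/((2*G)))/C = ((G + 2*C)*(1/(2*G)))/C = ((G + 2*C)/(2*G))/C = (G + 2*C)/(2*C*G))
√(1862144 + (D(26, 21) + 747)*979) = √(1862144 + ((26 + (½)*21)/(26*21) + 747)*979) = √(1862144 + ((1/26)*(1/21)*(26 + 21/2) + 747)*979) = √(1862144 + ((1/26)*(1/21)*(73/2) + 747)*979) = √(1862144 + (73/1092 + 747)*979) = √(1862144 + (815797/1092)*979) = √(1862144 + 798665263/1092) = √(2832126511/1092) = √773170537503/546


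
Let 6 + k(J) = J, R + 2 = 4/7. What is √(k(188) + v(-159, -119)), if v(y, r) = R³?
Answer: √429982/49 ≈ 13.382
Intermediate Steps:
R = -10/7 (R = -2 + 4/7 = -10/7 ≈ -1.4286)
k(J) = -6 + J
v(y, r) = -1000/343 (v(y, r) = (-10/7)³ = -1000/343)
√(k(188) + v(-159, -119)) = √((-6 + 188) - 1000/343) = √(182 - 1000/343) = √(61426/343) = √429982/49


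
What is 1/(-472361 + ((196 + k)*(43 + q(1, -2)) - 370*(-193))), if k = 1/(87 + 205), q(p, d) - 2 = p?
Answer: -146/57222487 ≈ -2.5514e-6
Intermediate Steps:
q(p, d) = 2 + p
k = 1/292 ≈ 0.0034247
1/(-472361 + ((196 + k)*(43 + q(1, -2)) - 370*(-193))) = 1/(-472361 + ((196 + 1/292)*(43 + (2 + 1)) - 370*(-193))) = 1/(-472361 + (57233*(43 + 3)/292 + 71410)) = 1/(-472361 + ((57233/292)*46 + 71410)) = 1/(-472361 + (1316359/146 + 71410)) = 1/(-472361 + 11742219/146) = 1/(-57222487/146) = -146/57222487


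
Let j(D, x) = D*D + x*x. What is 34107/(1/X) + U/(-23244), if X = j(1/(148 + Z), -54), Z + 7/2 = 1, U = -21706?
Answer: 10875654229994677/109351398 ≈ 9.9456e+7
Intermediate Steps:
Z = -5/2 (Z = -7/2 + 1 = -5/2 ≈ -2.5000)
j(D, x) = D² + x²
X = 246929800/84681 (X = (1/(148 - 5/2))² + (-54)² = (1/(291/2))² + 2916 = (2/291)² + 2916 = 4/84681 + 2916 = 246929800/84681 ≈ 2916.0)
34107/(1/X) + U/(-23244) = 34107/(1/(246929800/84681)) - 21706/(-23244) = 34107/(84681/246929800) - 21706*(-1/23244) = 34107*(246929800/84681) + 10853/11622 = 2807344896200/28227 + 10853/11622 = 10875654229994677/109351398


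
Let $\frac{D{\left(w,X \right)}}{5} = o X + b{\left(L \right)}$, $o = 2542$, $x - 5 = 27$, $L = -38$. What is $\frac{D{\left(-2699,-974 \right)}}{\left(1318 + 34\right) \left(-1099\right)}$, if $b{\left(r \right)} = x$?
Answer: $\frac{238065}{28574} \approx 8.3315$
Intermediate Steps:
$x = 32$ ($x = 5 + 27 = 32$)
$b{\left(r \right)} = 32$
$D{\left(w,X \right)} = 160 + 12710 X$ ($D{\left(w,X \right)} = 5 \left(2542 X + 32\right) = 5 \left(32 + 2542 X\right) = 160 + 12710 X$)
$\frac{D{\left(-2699,-974 \right)}}{\left(1318 + 34\right) \left(-1099\right)} = \frac{160 + 12710 \left(-974\right)}{\left(1318 + 34\right) \left(-1099\right)} = \frac{160 - 12379540}{1352 \left(-1099\right)} = - \frac{12379380}{-1485848} = \left(-12379380\right) \left(- \frac{1}{1485848}\right) = \frac{238065}{28574}$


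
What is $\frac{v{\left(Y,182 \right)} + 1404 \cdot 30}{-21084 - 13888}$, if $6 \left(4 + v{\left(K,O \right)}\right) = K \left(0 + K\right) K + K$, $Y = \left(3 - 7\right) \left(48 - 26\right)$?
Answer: $\frac{53608}{26229} \approx 2.0438$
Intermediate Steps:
$Y = -88$ ($Y = \left(-4\right) 22 = -88$)
$v{\left(K,O \right)} = -4 + \frac{K}{6} + \frac{K^{3}}{6}$ ($v{\left(K,O \right)} = -4 + \frac{K \left(0 + K\right) K + K}{6} = -4 + \frac{K K K + K}{6} = -4 + \frac{K^{2} K + K}{6} = -4 + \frac{K^{3} + K}{6} = -4 + \frac{K + K^{3}}{6} = -4 + \left(\frac{K}{6} + \frac{K^{3}}{6}\right) = -4 + \frac{K}{6} + \frac{K^{3}}{6}$)
$\frac{v{\left(Y,182 \right)} + 1404 \cdot 30}{-21084 - 13888} = \frac{\left(-4 + \frac{1}{6} \left(-88\right) + \frac{\left(-88\right)^{3}}{6}\right) + 1404 \cdot 30}{-21084 - 13888} = \frac{\left(-4 - \frac{44}{3} + \frac{1}{6} \left(-681472\right)\right) + 42120}{-34972} = \left(\left(-4 - \frac{44}{3} - \frac{340736}{3}\right) + 42120\right) \left(- \frac{1}{34972}\right) = \left(- \frac{340792}{3} + 42120\right) \left(- \frac{1}{34972}\right) = \left(- \frac{214432}{3}\right) \left(- \frac{1}{34972}\right) = \frac{53608}{26229}$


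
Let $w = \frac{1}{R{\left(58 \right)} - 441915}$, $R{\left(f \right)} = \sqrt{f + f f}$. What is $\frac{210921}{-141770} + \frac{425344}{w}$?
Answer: $- \frac{26647924758566121}{141770} + 425344 \sqrt{3422} \approx -1.8794 \cdot 10^{11}$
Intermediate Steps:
$R{\left(f \right)} = \sqrt{f + f^{2}}$
$w = \frac{1}{-441915 + \sqrt{3422}}$ ($w = \frac{1}{\sqrt{58 \left(1 + 58\right)} - 441915} = \frac{1}{\sqrt{58 \cdot 59} - 441915} = \frac{1}{\sqrt{3422} - 441915} = \frac{1}{-441915 + \sqrt{3422}} \approx -2.2632 \cdot 10^{-6}$)
$\frac{210921}{-141770} + \frac{425344}{w} = \frac{210921}{-141770} + \frac{425344}{- \frac{441915}{195288863803} - \frac{\sqrt{3422}}{195288863803}} = 210921 \left(- \frac{1}{141770}\right) + \frac{425344}{- \frac{441915}{195288863803} - \frac{\sqrt{3422}}{195288863803}} = - \frac{210921}{141770} + \frac{425344}{- \frac{441915}{195288863803} - \frac{\sqrt{3422}}{195288863803}}$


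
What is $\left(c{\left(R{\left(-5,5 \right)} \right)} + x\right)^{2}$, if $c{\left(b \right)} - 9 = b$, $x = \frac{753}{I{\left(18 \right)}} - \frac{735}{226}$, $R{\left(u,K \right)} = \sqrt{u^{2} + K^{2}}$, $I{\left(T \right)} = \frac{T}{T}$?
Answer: $\frac{29406915329}{51076} + \frac{857385 \sqrt{2}}{113} \approx 5.8648 \cdot 10^{5}$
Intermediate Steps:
$I{\left(T \right)} = 1$
$R{\left(u,K \right)} = \sqrt{K^{2} + u^{2}}$
$x = \frac{169443}{226}$ ($x = \frac{753}{1} - \frac{735}{226} = 753 \cdot 1 - \frac{735}{226} = 753 - \frac{735}{226} = \frac{169443}{226} \approx 749.75$)
$c{\left(b \right)} = 9 + b$
$\left(c{\left(R{\left(-5,5 \right)} \right)} + x\right)^{2} = \left(\left(9 + \sqrt{5^{2} + \left(-5\right)^{2}}\right) + \frac{169443}{226}\right)^{2} = \left(\left(9 + \sqrt{25 + 25}\right) + \frac{169443}{226}\right)^{2} = \left(\left(9 + \sqrt{50}\right) + \frac{169443}{226}\right)^{2} = \left(\left(9 + 5 \sqrt{2}\right) + \frac{169443}{226}\right)^{2} = \left(\frac{171477}{226} + 5 \sqrt{2}\right)^{2}$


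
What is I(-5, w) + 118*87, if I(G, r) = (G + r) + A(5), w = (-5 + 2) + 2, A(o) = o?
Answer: 10265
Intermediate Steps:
w = -1 (w = -3 + 2 = -1)
I(G, r) = 5 + G + r (I(G, r) = (G + r) + 5 = 5 + G + r)
I(-5, w) + 118*87 = (5 - 5 - 1) + 118*87 = -1 + 10266 = 10265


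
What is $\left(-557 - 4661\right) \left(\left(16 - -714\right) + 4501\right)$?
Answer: $-27295358$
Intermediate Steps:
$\left(-557 - 4661\right) \left(\left(16 - -714\right) + 4501\right) = - 5218 \left(\left(16 + 714\right) + 4501\right) = - 5218 \left(730 + 4501\right) = \left(-5218\right) 5231 = -27295358$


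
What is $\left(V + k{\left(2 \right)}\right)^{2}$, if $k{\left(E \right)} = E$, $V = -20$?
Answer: $324$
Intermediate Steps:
$\left(V + k{\left(2 \right)}\right)^{2} = \left(-20 + 2\right)^{2} = \left(-18\right)^{2} = 324$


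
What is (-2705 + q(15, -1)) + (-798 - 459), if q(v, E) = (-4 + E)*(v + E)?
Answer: -4032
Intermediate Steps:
q(v, E) = (-4 + E)*(E + v)
(-2705 + q(15, -1)) + (-798 - 459) = (-2705 + ((-1)² - 4*(-1) - 4*15 - 1*15)) + (-798 - 459) = (-2705 + (1 + 4 - 60 - 15)) - 1257 = (-2705 - 70) - 1257 = -2775 - 1257 = -4032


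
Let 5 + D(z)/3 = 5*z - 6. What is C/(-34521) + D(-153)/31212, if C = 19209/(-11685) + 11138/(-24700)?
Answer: -1129434829927/15154907139450 ≈ -0.074526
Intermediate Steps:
D(z) = -33 + 15*z (D(z) = -15 + 3*(5*z - 6) = -15 + 3*(-6 + 5*z) = -15 + (-18 + 15*z) = -33 + 15*z)
C = -1060719/506350 (C = 19209*(-1/11685) + 11138*(-1/24700) = -337/205 - 5569/12350 = -1060719/506350 ≈ -2.0948)
C/(-34521) + D(-153)/31212 = -1060719/506350/(-34521) + (-33 + 15*(-153))/31212 = -1060719/506350*(-1/34521) + (-33 - 2295)*(1/31212) = 353573/5826569450 - 2328*1/31212 = 353573/5826569450 - 194/2601 = -1129434829927/15154907139450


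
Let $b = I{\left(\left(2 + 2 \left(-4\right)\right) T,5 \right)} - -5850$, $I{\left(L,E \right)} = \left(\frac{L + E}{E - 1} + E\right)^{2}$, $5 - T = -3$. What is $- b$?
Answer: $- \frac{94129}{16} \approx -5883.1$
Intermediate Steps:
$T = 8$ ($T = 5 - -3 = 5 + 3 = 8$)
$I{\left(L,E \right)} = \left(E + \frac{E + L}{-1 + E}\right)^{2}$ ($I{\left(L,E \right)} = \left(\frac{E + L}{-1 + E} + E\right)^{2} = \left(E + \frac{E + L}{-1 + E}\right)^{2}$)
$b = \frac{94129}{16}$ ($b = \frac{\left(\left(2 + 2 \left(-4\right)\right) 8 + 5^{2}\right)^{2}}{\left(-1 + 5\right)^{2}} - -5850 = \frac{\left(\left(2 - 8\right) 8 + 25\right)^{2}}{16} + 5850 = \frac{\left(\left(-6\right) 8 + 25\right)^{2}}{16} + 5850 = \frac{\left(-48 + 25\right)^{2}}{16} + 5850 = \frac{\left(-23\right)^{2}}{16} + 5850 = \frac{1}{16} \cdot 529 + 5850 = \frac{529}{16} + 5850 = \frac{94129}{16} \approx 5883.1$)
$- b = \left(-1\right) \frac{94129}{16} = - \frac{94129}{16}$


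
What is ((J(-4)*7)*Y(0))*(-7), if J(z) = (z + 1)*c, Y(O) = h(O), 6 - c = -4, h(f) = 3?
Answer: 4410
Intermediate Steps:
c = 10 (c = 6 - 1*(-4) = 6 + 4 = 10)
Y(O) = 3
J(z) = 10 + 10*z (J(z) = (z + 1)*10 = (1 + z)*10 = 10 + 10*z)
((J(-4)*7)*Y(0))*(-7) = (((10 + 10*(-4))*7)*3)*(-7) = (((10 - 40)*7)*3)*(-7) = (-30*7*3)*(-7) = -210*3*(-7) = -630*(-7) = 4410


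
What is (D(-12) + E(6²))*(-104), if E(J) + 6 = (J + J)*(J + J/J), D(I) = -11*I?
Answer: -290160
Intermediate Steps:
E(J) = -6 + 2*J*(1 + J) (E(J) = -6 + (J + J)*(J + J/J) = -6 + (2*J)*(J + 1) = -6 + (2*J)*(1 + J) = -6 + 2*J*(1 + J))
(D(-12) + E(6²))*(-104) = (-11*(-12) + (-6 + 2*6² + 2*(6²)²))*(-104) = (132 + (-6 + 2*36 + 2*36²))*(-104) = (132 + (-6 + 72 + 2*1296))*(-104) = (132 + (-6 + 72 + 2592))*(-104) = (132 + 2658)*(-104) = 2790*(-104) = -290160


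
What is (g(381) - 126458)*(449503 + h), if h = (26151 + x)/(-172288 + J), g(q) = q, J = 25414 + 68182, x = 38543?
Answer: -2229812029743207/39346 ≈ -5.6672e+10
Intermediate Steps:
J = 93596
h = -32347/39346 (h = (26151 + 38543)/(-172288 + 93596) = 64694/(-78692) = 64694*(-1/78692) = -32347/39346 ≈ -0.82212)
(g(381) - 126458)*(449503 + h) = (381 - 126458)*(449503 - 32347/39346) = -126077*17686112691/39346 = -2229812029743207/39346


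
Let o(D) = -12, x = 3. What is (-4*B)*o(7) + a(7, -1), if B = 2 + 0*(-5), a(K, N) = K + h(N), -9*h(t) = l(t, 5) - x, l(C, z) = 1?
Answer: 929/9 ≈ 103.22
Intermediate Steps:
h(t) = 2/9 (h(t) = -(1 - 1*3)/9 = -(1 - 3)/9 = -⅑*(-2) = 2/9)
a(K, N) = 2/9 + K (a(K, N) = K + 2/9 = 2/9 + K)
B = 2 (B = 2 + 0 = 2)
(-4*B)*o(7) + a(7, -1) = -4*2*(-12) + (2/9 + 7) = -8*(-12) + 65/9 = 96 + 65/9 = 929/9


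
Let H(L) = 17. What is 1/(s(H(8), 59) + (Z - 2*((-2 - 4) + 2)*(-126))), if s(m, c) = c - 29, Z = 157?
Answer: -1/821 ≈ -0.0012180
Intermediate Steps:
s(m, c) = -29 + c
1/(s(H(8), 59) + (Z - 2*((-2 - 4) + 2)*(-126))) = 1/((-29 + 59) + (157 - 2*((-2 - 4) + 2)*(-126))) = 1/(30 + (157 - 2*(-6 + 2)*(-126))) = 1/(30 + (157 - 2*(-4)*(-126))) = 1/(30 + (157 + 8*(-126))) = 1/(30 + (157 - 1008)) = 1/(30 - 851) = 1/(-821) = -1/821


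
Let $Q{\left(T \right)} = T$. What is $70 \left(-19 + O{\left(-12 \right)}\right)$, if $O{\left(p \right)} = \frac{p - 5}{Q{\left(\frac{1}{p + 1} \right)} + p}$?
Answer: $- \frac{23400}{19} \approx -1231.6$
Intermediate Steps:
$O{\left(p \right)} = \frac{-5 + p}{p + \frac{1}{1 + p}}$ ($O{\left(p \right)} = \frac{p - 5}{\frac{1}{p + 1} + p} = \frac{-5 + p}{\frac{1}{1 + p} + p} = \frac{-5 + p}{p + \frac{1}{1 + p}}$)
$70 \left(-19 + O{\left(-12 \right)}\right) = 70 \left(-19 + \frac{\left(1 - 12\right) \left(-5 - 12\right)}{1 - 12 \left(1 - 12\right)}\right) = 70 \left(-19 + \frac{1}{1 - -132} \left(-11\right) \left(-17\right)\right) = 70 \left(-19 + \frac{1}{1 + 132} \left(-11\right) \left(-17\right)\right) = 70 \left(-19 + \frac{1}{133} \left(-11\right) \left(-17\right)\right) = 70 \left(-19 + \frac{187}{133}\right) = 70 \left(- \frac{2340}{133}\right) = - \frac{23400}{19}$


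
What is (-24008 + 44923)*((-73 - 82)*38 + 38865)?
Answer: 689672125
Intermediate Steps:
(-24008 + 44923)*((-73 - 82)*38 + 38865) = 20915*(-155*38 + 38865) = 20915*(-5890 + 38865) = 20915*32975 = 689672125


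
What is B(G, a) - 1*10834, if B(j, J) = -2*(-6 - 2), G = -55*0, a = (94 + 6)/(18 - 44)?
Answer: -10818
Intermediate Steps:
a = -50/13 (a = 100/(-26) = 100*(-1/26) = -50/13 ≈ -3.8462)
G = 0
B(j, J) = 16 (B(j, J) = -2*(-8) = 16)
B(G, a) - 1*10834 = 16 - 1*10834 = 16 - 10834 = -10818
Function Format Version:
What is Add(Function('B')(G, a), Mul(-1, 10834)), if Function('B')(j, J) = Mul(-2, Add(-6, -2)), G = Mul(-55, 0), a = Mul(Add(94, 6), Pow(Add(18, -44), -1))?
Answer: -10818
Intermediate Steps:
a = Rational(-50, 13) (a = Mul(100, Pow(-26, -1)) = Mul(100, Rational(-1, 26)) = Rational(-50, 13) ≈ -3.8462)
G = 0
Function('B')(j, J) = 16 (Function('B')(j, J) = Mul(-2, -8) = 16)
Add(Function('B')(G, a), Mul(-1, 10834)) = Add(16, Mul(-1, 10834)) = Add(16, -10834) = -10818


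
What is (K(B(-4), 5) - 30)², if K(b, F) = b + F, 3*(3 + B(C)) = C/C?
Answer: 6889/9 ≈ 765.44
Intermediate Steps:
B(C) = -8/3 (B(C) = -3 + (C/C)/3 = -3 + (⅓)*1 = -3 + ⅓ = -8/3)
K(b, F) = F + b
(K(B(-4), 5) - 30)² = ((5 - 8/3) - 30)² = (7/3 - 30)² = (-83/3)² = 6889/9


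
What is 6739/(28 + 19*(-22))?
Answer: -6739/390 ≈ -17.279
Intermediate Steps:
6739/(28 + 19*(-22)) = 6739/(28 - 418) = 6739/(-390) = 6739*(-1/390) = -6739/390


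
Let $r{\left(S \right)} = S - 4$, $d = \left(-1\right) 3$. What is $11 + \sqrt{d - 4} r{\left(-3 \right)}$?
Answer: $11 - 7 i \sqrt{7} \approx 11.0 - 18.52 i$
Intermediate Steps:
$d = -3$
$r{\left(S \right)} = -4 + S$
$11 + \sqrt{d - 4} r{\left(-3 \right)} = 11 + \sqrt{-3 - 4} \left(-4 - 3\right) = 11 + \sqrt{-7} \left(-7\right) = 11 + i \sqrt{7} \left(-7\right) = 11 - 7 i \sqrt{7}$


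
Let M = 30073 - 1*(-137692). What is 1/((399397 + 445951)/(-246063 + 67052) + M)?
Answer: 25573/4290133581 ≈ 5.9609e-6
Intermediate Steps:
M = 167765 (M = 30073 + 137692 = 167765)
1/((399397 + 445951)/(-246063 + 67052) + M) = 1/((399397 + 445951)/(-246063 + 67052) + 167765) = 1/(845348/(-179011) + 167765) = 1/(845348*(-1/179011) + 167765) = 1/(-120764/25573 + 167765) = 1/(4290133581/25573) = 25573/4290133581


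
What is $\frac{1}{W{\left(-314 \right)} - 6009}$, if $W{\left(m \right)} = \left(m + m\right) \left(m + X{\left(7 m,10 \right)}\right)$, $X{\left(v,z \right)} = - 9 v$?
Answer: $- \frac{1}{12231913} \approx -8.1753 \cdot 10^{-8}$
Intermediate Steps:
$W{\left(m \right)} = - 124 m^{2}$ ($W{\left(m \right)} = \left(m + m\right) \left(m - 9 \cdot 7 m\right) = 2 m \left(m - 63 m\right) = 2 m \left(- 62 m\right) = - 124 m^{2}$)
$\frac{1}{W{\left(-314 \right)} - 6009} = \frac{1}{- 124 \left(-314\right)^{2} - 6009} = \frac{1}{\left(-124\right) 98596 - 6009} = \frac{1}{-12225904 - 6009} = \frac{1}{-12231913} = - \frac{1}{12231913}$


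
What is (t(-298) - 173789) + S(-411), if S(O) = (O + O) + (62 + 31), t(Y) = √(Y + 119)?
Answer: -174518 + I*√179 ≈ -1.7452e+5 + 13.379*I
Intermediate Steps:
t(Y) = √(119 + Y)
S(O) = 93 + 2*O (S(O) = 2*O + 93 = 93 + 2*O)
(t(-298) - 173789) + S(-411) = (√(119 - 298) - 173789) + (93 + 2*(-411)) = (√(-179) - 173789) + (93 - 822) = (I*√179 - 173789) - 729 = (-173789 + I*√179) - 729 = -174518 + I*√179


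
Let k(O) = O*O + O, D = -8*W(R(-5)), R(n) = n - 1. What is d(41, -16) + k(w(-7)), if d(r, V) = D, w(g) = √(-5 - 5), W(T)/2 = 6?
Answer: -106 + I*√10 ≈ -106.0 + 3.1623*I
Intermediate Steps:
R(n) = -1 + n
W(T) = 12 (W(T) = 2*6 = 12)
w(g) = I*√10 (w(g) = √(-10) = I*√10)
D = -96 (D = -8*12 = -96)
d(r, V) = -96
k(O) = O + O² (k(O) = O² + O = O + O²)
d(41, -16) + k(w(-7)) = -96 + (I*√10)*(1 + I*√10) = -96 + I*√10*(1 + I*√10)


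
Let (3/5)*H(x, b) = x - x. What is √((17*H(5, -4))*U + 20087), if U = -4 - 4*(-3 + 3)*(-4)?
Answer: √20087 ≈ 141.73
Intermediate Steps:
H(x, b) = 0 (H(x, b) = 5*(x - x)/3 = (5/3)*0 = 0)
U = -4 (U = -4 - 0*(-4) = -4 - 4*0 = -4 + 0 = -4)
√((17*H(5, -4))*U + 20087) = √((17*0)*(-4) + 20087) = √(0*(-4) + 20087) = √(0 + 20087) = √20087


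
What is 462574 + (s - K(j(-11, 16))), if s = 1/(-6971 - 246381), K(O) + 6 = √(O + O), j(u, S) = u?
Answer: 117195568159/253352 - I*√22 ≈ 4.6258e+5 - 4.6904*I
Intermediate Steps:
K(O) = -6 + √2*√O (K(O) = -6 + √(O + O) = -6 + √(2*O) = -6 + √2*√O)
s = -1/253352 (s = 1/(-253352) = -1/253352 ≈ -3.9471e-6)
462574 + (s - K(j(-11, 16))) = 462574 + (-1/253352 - (-6 + √2*√(-11))) = 462574 + (-1/253352 - (-6 + √2*(I*√11))) = 462574 + (-1/253352 - (-6 + I*√22)) = 462574 + (-1/253352 + (6 - I*√22)) = 462574 + (1520111/253352 - I*√22) = 117195568159/253352 - I*√22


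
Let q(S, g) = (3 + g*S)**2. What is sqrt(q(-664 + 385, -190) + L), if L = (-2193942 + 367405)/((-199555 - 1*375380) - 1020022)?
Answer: sqrt(7149286829926420478390)/1594957 ≈ 53013.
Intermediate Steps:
q(S, g) = (3 + S*g)**2
L = 1826537/1594957 (L = -1826537/((-199555 - 375380) - 1020022) = -1826537/(-574935 - 1020022) = -1826537/(-1594957) = -1826537*(-1/1594957) = 1826537/1594957 ≈ 1.1452)
sqrt(q(-664 + 385, -190) + L) = sqrt((3 + (-664 + 385)*(-190))**2 + 1826537/1594957) = sqrt((3 - 279*(-190))**2 + 1826537/1594957) = sqrt((3 + 53010)**2 + 1826537/1594957) = sqrt(53013**2 + 1826537/1594957) = sqrt(2810378169 + 1826537/1594957) = sqrt(4482432335120270/1594957) = sqrt(7149286829926420478390)/1594957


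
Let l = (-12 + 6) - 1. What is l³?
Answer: -343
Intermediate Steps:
l = -7 (l = -6 - 1 = -7)
l³ = (-7)³ = -343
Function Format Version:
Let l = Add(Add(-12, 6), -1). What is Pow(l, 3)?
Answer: -343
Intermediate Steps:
l = -7 (l = Add(-6, -1) = -7)
Pow(l, 3) = Pow(-7, 3) = -343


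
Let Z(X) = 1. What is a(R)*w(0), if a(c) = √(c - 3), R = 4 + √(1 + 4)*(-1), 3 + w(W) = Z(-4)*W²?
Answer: -3*√(1 - √5) ≈ -3.3354*I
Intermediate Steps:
w(W) = -3 + W² (w(W) = -3 + 1*W² = -3 + W²)
R = 4 - √5 (R = 4 + √5*(-1) = 4 - √5 ≈ 1.7639)
a(c) = √(-3 + c)
a(R)*w(0) = √(-3 + (4 - √5))*(-3 + 0²) = √(1 - √5)*(-3 + 0) = √(1 - √5)*(-3) = -3*√(1 - √5)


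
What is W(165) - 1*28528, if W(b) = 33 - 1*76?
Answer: -28571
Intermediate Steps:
W(b) = -43 (W(b) = 33 - 76 = -43)
W(165) - 1*28528 = -43 - 1*28528 = -43 - 28528 = -28571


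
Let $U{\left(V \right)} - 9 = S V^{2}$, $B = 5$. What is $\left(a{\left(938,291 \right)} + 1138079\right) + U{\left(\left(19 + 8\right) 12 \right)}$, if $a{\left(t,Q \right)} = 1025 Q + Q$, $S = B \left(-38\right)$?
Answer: $-18508786$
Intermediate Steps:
$S = -190$ ($S = 5 \left(-38\right) = -190$)
$a{\left(t,Q \right)} = 1026 Q$
$U{\left(V \right)} = 9 - 190 V^{2}$
$\left(a{\left(938,291 \right)} + 1138079\right) + U{\left(\left(19 + 8\right) 12 \right)} = \left(1026 \cdot 291 + 1138079\right) + \left(9 - 190 \left(\left(19 + 8\right) 12\right)^{2}\right) = \left(298566 + 1138079\right) + \left(9 - 190 \left(27 \cdot 12\right)^{2}\right) = 1436645 + \left(9 - 190 \cdot 324^{2}\right) = 1436645 + \left(9 - 19945440\right) = 1436645 - 19945431 = -18508786$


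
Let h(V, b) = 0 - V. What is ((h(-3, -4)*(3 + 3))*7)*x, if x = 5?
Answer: 630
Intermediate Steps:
h(V, b) = -V
((h(-3, -4)*(3 + 3))*7)*x = (((-1*(-3))*(3 + 3))*7)*5 = ((3*6)*7)*5 = (18*7)*5 = 126*5 = 630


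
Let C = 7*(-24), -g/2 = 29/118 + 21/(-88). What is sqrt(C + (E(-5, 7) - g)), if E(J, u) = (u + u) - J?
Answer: I*sqrt(251011783)/1298 ≈ 12.206*I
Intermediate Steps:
E(J, u) = -J + 2*u (E(J, u) = 2*u - J = -J + 2*u)
g = -37/2596 (g = -2*(29/118 + 21/(-88)) = -2*(29*(1/118) + 21*(-1/88)) = -2*(29/118 - 21/88) = -2*37/5192 = -37/2596 ≈ -0.014253)
C = -168
sqrt(C + (E(-5, 7) - g)) = sqrt(-168 + ((-1*(-5) + 2*7) - 1*(-37/2596))) = sqrt(-168 + ((5 + 14) + 37/2596)) = sqrt(-168 + (19 + 37/2596)) = sqrt(-168 + 49361/2596) = sqrt(-386767/2596) = I*sqrt(251011783)/1298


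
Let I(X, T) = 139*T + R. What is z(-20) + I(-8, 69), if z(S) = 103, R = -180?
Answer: 9514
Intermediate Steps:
I(X, T) = -180 + 139*T (I(X, T) = 139*T - 180 = -180 + 139*T)
z(-20) + I(-8, 69) = 103 + (-180 + 139*69) = 103 + (-180 + 9591) = 103 + 9411 = 9514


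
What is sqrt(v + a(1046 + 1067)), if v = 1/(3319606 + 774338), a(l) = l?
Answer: sqrt(8853669402264078)/2046972 ≈ 45.967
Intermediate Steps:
v = 1/4093944 ≈ 2.4426e-7
sqrt(v + a(1046 + 1067)) = sqrt(1/4093944 + (1046 + 1067)) = sqrt(1/4093944 + 2113) = sqrt(8650503673/4093944) = sqrt(8853669402264078)/2046972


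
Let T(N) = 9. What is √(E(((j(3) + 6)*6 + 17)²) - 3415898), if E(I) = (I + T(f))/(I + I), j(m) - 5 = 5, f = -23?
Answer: I*√43617595173/113 ≈ 1848.2*I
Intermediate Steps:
j(m) = 10 (j(m) = 5 + 5 = 10)
E(I) = (9 + I)/(2*I) (E(I) = (I + 9)/(I + I) = (9 + I)/((2*I)) = (9 + I)*(1/(2*I)) = (9 + I)/(2*I))
√(E(((j(3) + 6)*6 + 17)²) - 3415898) = √((9 + ((10 + 6)*6 + 17)²)/(2*(((10 + 6)*6 + 17)²)) - 3415898) = √((9 + (16*6 + 17)²)/(2*((16*6 + 17)²)) - 3415898) = √((9 + (96 + 17)²)/(2*((96 + 17)²)) - 3415898) = √((9 + 113²)/(2*(113²)) - 3415898) = √((½)*(9 + 12769)/12769 - 3415898) = √((½)*(1/12769)*12778 - 3415898) = √(6389/12769 - 3415898) = √(-43617595173/12769) = I*√43617595173/113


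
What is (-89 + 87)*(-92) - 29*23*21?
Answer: -13823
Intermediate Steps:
(-89 + 87)*(-92) - 29*23*21 = -2*(-92) - 667*21 = 184 - 14007 = -13823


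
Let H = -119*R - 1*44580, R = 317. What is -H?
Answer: 82303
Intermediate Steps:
H = -82303 (H = -119*317 - 1*44580 = -37723 - 44580 = -82303)
-H = -1*(-82303) = 82303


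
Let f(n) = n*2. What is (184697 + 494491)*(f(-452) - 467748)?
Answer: -318302814576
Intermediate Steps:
f(n) = 2*n
(184697 + 494491)*(f(-452) - 467748) = (184697 + 494491)*(2*(-452) - 467748) = 679188*(-904 - 467748) = 679188*(-468652) = -318302814576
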